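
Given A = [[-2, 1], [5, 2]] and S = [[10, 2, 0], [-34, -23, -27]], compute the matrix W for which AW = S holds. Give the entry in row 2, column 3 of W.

-6

Left-multiplying both sides by A⁻¹ gives W = A⁻¹S.
det A = -9, so A⁻¹ = [[-2/9, 1/9], [5/9, 2/9]].
W = A⁻¹S = [[-2/9, 1/9], [5/9, 2/9]] · [[10, 2, 0], [-34, -23, -27]] = [[-6, -3, -3], [-2, -4, -6]].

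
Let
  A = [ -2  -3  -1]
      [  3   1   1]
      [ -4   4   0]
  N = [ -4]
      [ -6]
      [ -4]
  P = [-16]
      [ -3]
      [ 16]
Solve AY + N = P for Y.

Y = [[-1], [4], [2]]

AY = P − N = [[-12], [3], [20]].
Left-multiplying both sides by A⁻¹ gives Y = A⁻¹(P − N).
det A = 4; the adjugate gives A⁻¹ = [[-1, -1, -1/2], [-1, -1, -1/4], [4, 5, 7/4]].
Y = A⁻¹(P − N) = [[-1], [4], [2]].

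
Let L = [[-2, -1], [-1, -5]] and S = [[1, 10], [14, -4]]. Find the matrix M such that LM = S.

Since L multiplies M on the left, M = L⁻¹S.
det L = 9; the adjugate gives L⁻¹ = [[-5/9, 1/9], [1/9, -2/9]].
M = L⁻¹S = [[-5/9, 1/9], [1/9, -2/9]] · [[1, 10], [14, -4]] = [[1, -6], [-3, 2]].

M = [[1, -6], [-3, 2]]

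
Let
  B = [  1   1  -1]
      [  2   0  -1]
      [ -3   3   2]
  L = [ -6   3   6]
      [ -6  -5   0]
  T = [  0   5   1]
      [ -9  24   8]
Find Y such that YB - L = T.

YB = T + L = [[-6, 8, 7], [-15, 19, 8]].
Since B sits to the right of Y, Y = (T + L)B⁻¹.
det B = -4; the adjugate gives B⁻¹ = [[-3/4, 5/4, 1/4], [1/4, 1/4, 1/4], [-3/2, 3/2, 1/2]].
Y = (T + L)B⁻¹ = [[-4, 5, 4], [4, -2, 5]].

Y = [[-4, 5, 4], [4, -2, 5]]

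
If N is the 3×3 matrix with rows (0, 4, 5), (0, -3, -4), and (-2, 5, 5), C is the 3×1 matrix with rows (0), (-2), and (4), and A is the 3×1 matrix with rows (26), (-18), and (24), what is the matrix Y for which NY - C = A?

Y = [[1], [4], [2]]

NY = A + C = [[26], [-20], [28]].
Left-multiplying both sides by N⁻¹ gives Y = N⁻¹(A + C).
det N = 2; the adjugate gives N⁻¹ = [[5/2, 5/2, -1/2], [4, 5, 0], [-3, -4, 0]].
Y = N⁻¹(A + C) = [[1], [4], [2]].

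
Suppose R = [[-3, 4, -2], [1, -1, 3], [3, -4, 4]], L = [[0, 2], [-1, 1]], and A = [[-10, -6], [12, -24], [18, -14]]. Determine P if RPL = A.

P = R⁻¹AL⁻¹ (apply R⁻¹ on the left and L⁻¹ on the right).
R has determinant -2; R⁻¹ = [[-4, 4, -5], [-5/2, 3, -7/2], [1/2, 0, 1/2]].
L has determinant 2; L⁻¹ = [[1/2, -1], [1/2, 0]].
R⁻¹A = [[-2, -2], [-2, -8], [4, -10]].
P = (R⁻¹A)L⁻¹ = [[-2, 2], [-5, 2], [-3, -4]].

P = [[-2, 2], [-5, 2], [-3, -4]]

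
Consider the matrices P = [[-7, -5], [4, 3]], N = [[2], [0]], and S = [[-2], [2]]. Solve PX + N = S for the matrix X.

PX = S − N = [[-4], [2]].
P is on the left of X, so left-multiply by P⁻¹: X = P⁻¹(S − N).
P has determinant -1; P⁻¹ = [[-3, -5], [4, 7]].
X = P⁻¹(S − N) = [[2], [-2]].

X = [[2], [-2]]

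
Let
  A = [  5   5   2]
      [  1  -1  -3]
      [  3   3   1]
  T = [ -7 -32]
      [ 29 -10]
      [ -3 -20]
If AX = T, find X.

A is on the left of X, so left-multiply by A⁻¹: X = A⁻¹T.
det A = 2; the adjugate gives A⁻¹ = [[4, 1/2, -13/2], [-5, -1/2, 17/2], [3, 0, -5]].
X = A⁻¹T = [[4, 1/2, -13/2], [-5, -1/2, 17/2], [3, 0, -5]] · [[-7, -32], [29, -10], [-3, -20]] = [[6, -3], [-5, -5], [-6, 4]].

X = [[6, -3], [-5, -5], [-6, 4]]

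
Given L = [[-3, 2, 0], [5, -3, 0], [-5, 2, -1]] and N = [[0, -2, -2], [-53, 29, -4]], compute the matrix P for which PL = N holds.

P = [[0, 2, 2], [6, -3, 4]]

Since L sits to the right of P, P = NL⁻¹.
det L = 1, so L⁻¹ = [[3, 2, 0], [5, 3, 0], [-5, -4, -1]].
P = NL⁻¹ = [[0, -2, -2], [-53, 29, -4]] · [[3, 2, 0], [5, 3, 0], [-5, -4, -1]] = [[0, 2, 2], [6, -3, 4]].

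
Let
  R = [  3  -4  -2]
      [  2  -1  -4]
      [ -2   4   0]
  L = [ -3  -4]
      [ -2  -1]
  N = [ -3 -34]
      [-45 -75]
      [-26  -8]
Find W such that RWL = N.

W = [[3, 2], [1, 5], [-4, 2]]

Left-multiply by R⁻¹ and right-multiply by L⁻¹: W = R⁻¹NL⁻¹.
det R = 4; the adjugate gives R⁻¹ = [[4, -2, 7/2], [2, -1, 2], [3/2, -1, 5/4]].
det L = -5, so L⁻¹ = [[1/5, -4/5], [-2/5, 3/5]].
R⁻¹N = [[-13, -14], [-13, -9], [8, 14]].
W = (R⁻¹N)L⁻¹ = [[3, 2], [1, 5], [-4, 2]].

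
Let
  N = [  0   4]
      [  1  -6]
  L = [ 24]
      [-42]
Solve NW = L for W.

Since N multiplies W on the left, W = N⁻¹L.
det N = -4, so N⁻¹ = [[3/2, 1], [1/4, 0]].
W = N⁻¹L = [[3/2, 1], [1/4, 0]] · [[24], [-42]] = [[-6], [6]].

W = [[-6], [6]]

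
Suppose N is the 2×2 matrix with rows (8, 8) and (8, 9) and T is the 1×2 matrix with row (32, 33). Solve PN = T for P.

P = [[3, 1]]

Right-multiplying both sides by N⁻¹ gives P = TN⁻¹.
N has determinant 8; N⁻¹ = [[9/8, -1], [-1, 1]].
P = TN⁻¹ = [[32, 33]] · [[9/8, -1], [-1, 1]] = [[3, 1]].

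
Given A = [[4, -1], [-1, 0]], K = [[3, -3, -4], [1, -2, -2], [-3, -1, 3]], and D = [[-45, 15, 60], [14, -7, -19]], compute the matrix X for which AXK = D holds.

X = [[0, -5, 3], [-3, -2, 0]]

Isolating X: multiply by A⁻¹ from the left and K⁻¹ from the right, so X = A⁻¹DK⁻¹.
A has determinant -1; A⁻¹ = [[0, -1], [-1, -4]].
det K = -5; the adjugate gives K⁻¹ = [[8/5, -13/5, 2/5], [-3/5, 3/5, -2/5], [7/5, -12/5, 3/5]].
A⁻¹D = [[-14, 7, 19], [-11, 13, 16]].
X = (A⁻¹D)K⁻¹ = [[0, -5, 3], [-3, -2, 0]].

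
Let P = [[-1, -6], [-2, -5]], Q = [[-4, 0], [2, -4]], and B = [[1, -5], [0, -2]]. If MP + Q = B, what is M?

MP = B − Q = [[5, -5], [-2, 2]].
Right-multiplying both sides by P⁻¹ gives M = (B − Q)P⁻¹.
det P = -7, so P⁻¹ = [[5/7, -6/7], [-2/7, 1/7]].
M = (B − Q)P⁻¹ = [[5, -5], [-2, 2]].

M = [[5, -5], [-2, 2]]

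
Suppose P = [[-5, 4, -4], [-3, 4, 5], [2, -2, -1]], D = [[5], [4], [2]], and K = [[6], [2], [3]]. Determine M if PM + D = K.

M = [[3], [3], [-1]]

PM = K − D = [[1], [-2], [1]].
Left-multiplying both sides by P⁻¹ gives M = P⁻¹(K − D).
P has determinant 6; P⁻¹ = [[1, 2, 6], [7/6, 13/6, 37/6], [-1/3, -1/3, -4/3]].
M = P⁻¹(K − D) = [[3], [3], [-1]].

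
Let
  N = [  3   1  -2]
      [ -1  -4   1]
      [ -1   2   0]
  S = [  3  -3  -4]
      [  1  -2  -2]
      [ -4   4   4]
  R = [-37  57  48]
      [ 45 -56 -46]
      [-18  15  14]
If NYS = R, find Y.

Y = [[3, -5, 0], [2, -1, 3], [1, 2, -4]]

Left-multiply by N⁻¹ and right-multiply by S⁻¹: Y = N⁻¹RS⁻¹.
det N = 5, so N⁻¹ = [[-2/5, -4/5, -7/5], [-1/5, -2/5, -1/5], [-6/5, -7/5, -11/5]].
det S = 4, so S⁻¹ = [[0, -1, -1/2], [1, -1, 1/2], [-1, 0, -3/4]].
N⁻¹R = [[4, 1, -2], [-7, 8, 6], [21, -23, -24]].
Y = (N⁻¹R)S⁻¹ = [[3, -5, 0], [2, -1, 3], [1, 2, -4]].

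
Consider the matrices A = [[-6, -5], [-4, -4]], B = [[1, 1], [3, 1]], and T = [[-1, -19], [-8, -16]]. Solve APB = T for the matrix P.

Isolating P: multiply by A⁻¹ from the left and B⁻¹ from the right, so P = A⁻¹TB⁻¹.
A has determinant 4; A⁻¹ = [[-1, 5/4], [1, -3/2]].
det B = -2, so B⁻¹ = [[-1/2, 1/2], [3/2, -1/2]].
A⁻¹T = [[-9, -1], [11, 5]].
P = (A⁻¹T)B⁻¹ = [[3, -4], [2, 3]].

P = [[3, -4], [2, 3]]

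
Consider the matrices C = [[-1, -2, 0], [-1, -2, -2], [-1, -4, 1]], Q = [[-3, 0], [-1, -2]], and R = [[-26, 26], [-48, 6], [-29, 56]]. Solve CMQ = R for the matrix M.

M = [[-5, 3], [-4, 5], [-2, -5]]

M = C⁻¹RQ⁻¹ (apply C⁻¹ on the left and Q⁻¹ on the right).
det C = 4; the adjugate gives C⁻¹ = [[-5/2, 1/2, 1], [3/4, -1/4, -1/2], [1/2, -1/2, 0]].
det Q = 6, so Q⁻¹ = [[-1/3, 0], [1/6, -1/2]].
C⁻¹R = [[12, -6], [7, -10], [11, 10]].
M = (C⁻¹R)Q⁻¹ = [[-5, 3], [-4, 5], [-2, -5]].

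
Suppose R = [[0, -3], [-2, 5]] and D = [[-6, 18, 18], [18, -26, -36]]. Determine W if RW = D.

W = [[-4, -2, 3], [2, -6, -6]]

Left-multiplying both sides by R⁻¹ gives W = R⁻¹D.
det R = -6; the adjugate gives R⁻¹ = [[-5/6, -1/2], [-1/3, 0]].
W = R⁻¹D = [[-5/6, -1/2], [-1/3, 0]] · [[-6, 18, 18], [18, -26, -36]] = [[-4, -2, 3], [2, -6, -6]].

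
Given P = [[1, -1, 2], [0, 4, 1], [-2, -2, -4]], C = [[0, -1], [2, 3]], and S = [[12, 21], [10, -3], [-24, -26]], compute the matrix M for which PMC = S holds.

M = [[-3, -4], [4, 0], [2, 5]]

Left-multiply by P⁻¹ and right-multiply by C⁻¹: M = P⁻¹SC⁻¹.
det P = 4; the adjugate gives P⁻¹ = [[-7/2, -2, -9/4], [-1/2, 0, -1/4], [2, 1, 1]].
det C = 2; the adjugate gives C⁻¹ = [[3/2, 1/2], [-1, 0]].
P⁻¹S = [[-8, -9], [0, -4], [10, 13]].
M = (P⁻¹S)C⁻¹ = [[-3, -4], [4, 0], [2, 5]].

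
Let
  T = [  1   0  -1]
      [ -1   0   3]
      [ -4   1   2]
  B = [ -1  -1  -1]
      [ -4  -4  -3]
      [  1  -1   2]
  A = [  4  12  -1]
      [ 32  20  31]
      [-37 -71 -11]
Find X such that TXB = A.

Isolating X: multiply by T⁻¹ from the left and B⁻¹ from the right, so X = T⁻¹AB⁻¹.
T has determinant -2; T⁻¹ = [[3/2, 1/2, 0], [5, 1, 1], [1/2, 1/2, 0]].
det B = -2; the adjugate gives B⁻¹ = [[11/2, -3/2, 1/2], [-5/2, 1/2, -1/2], [-4, 1, 0]].
T⁻¹A = [[22, 28, 14], [15, 9, 15], [18, 16, 15]].
X = (T⁻¹A)B⁻¹ = [[-5, -5, -3], [0, -3, 3], [-1, -4, 1]].

X = [[-5, -5, -3], [0, -3, 3], [-1, -4, 1]]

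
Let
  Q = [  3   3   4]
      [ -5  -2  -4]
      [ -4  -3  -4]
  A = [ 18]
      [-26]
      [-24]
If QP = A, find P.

P = [[6], [4], [-3]]

Since Q multiplies P on the left, P = Q⁻¹A.
det Q = 4, so Q⁻¹ = [[-1, 0, -1], [-1, 1, -2], [7/4, -3/4, 9/4]].
P = Q⁻¹A = [[-1, 0, -1], [-1, 1, -2], [7/4, -3/4, 9/4]] · [[18], [-26], [-24]] = [[6], [4], [-3]].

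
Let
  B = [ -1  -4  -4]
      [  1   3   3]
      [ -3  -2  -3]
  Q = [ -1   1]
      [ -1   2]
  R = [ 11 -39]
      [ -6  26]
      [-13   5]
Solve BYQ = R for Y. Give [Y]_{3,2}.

Left-multiply by B⁻¹ and right-multiply by Q⁻¹: Y = B⁻¹RQ⁻¹.
det B = -1; the adjugate gives B⁻¹ = [[3, 4, 0], [6, 9, 1], [-7, -10, -1]].
det Q = -1; the adjugate gives Q⁻¹ = [[-2, 1], [-1, 1]].
B⁻¹R = [[9, -13], [-1, 5], [-4, 8]].
Y = (B⁻¹R)Q⁻¹ = [[-5, -4], [-3, 4], [0, 4]].

4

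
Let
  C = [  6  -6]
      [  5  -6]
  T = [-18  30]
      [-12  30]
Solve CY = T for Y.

Y = [[-6, 0], [-3, -5]]

Left-multiplying both sides by C⁻¹ gives Y = C⁻¹T.
det C = -6; the adjugate gives C⁻¹ = [[1, -1], [5/6, -1]].
Y = C⁻¹T = [[1, -1], [5/6, -1]] · [[-18, 30], [-12, 30]] = [[-6, 0], [-3, -5]].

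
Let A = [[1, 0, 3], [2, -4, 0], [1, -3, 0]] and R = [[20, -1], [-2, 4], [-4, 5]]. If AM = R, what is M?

A is on the left of M, so left-multiply by A⁻¹: M = A⁻¹R.
det A = -6, so A⁻¹ = [[0, 3/2, -2], [0, 1/2, -1], [1/3, -1/2, 2/3]].
M = A⁻¹R = [[0, 3/2, -2], [0, 1/2, -1], [1/3, -1/2, 2/3]] · [[20, -1], [-2, 4], [-4, 5]] = [[5, -4], [3, -3], [5, 1]].

M = [[5, -4], [3, -3], [5, 1]]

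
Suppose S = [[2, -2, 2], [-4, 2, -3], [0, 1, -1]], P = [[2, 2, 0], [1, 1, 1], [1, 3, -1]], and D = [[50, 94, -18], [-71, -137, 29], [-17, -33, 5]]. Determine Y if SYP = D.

Left-multiply by S⁻¹ and right-multiply by P⁻¹: Y = S⁻¹DP⁻¹.
S has determinant 2; S⁻¹ = [[1/2, 0, 1], [-2, -1, -1], [-2, -1, -2]].
det P = -4, so P⁻¹ = [[1, -1/2, -1/2], [-1/2, 1/2, 1/2], [-1/2, 1, 0]].
S⁻¹D = [[8, 14, -4], [-12, -18, 2], [5, 15, -3]].
Y = (S⁻¹D)P⁻¹ = [[3, -1, 3], [-4, -1, -3], [-1, 2, 5]].

Y = [[3, -1, 3], [-4, -1, -3], [-1, 2, 5]]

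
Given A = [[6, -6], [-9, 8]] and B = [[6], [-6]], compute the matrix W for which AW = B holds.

W = [[-2], [-3]]

Since A multiplies W on the left, W = A⁻¹B.
det A = -6; the adjugate gives A⁻¹ = [[-4/3, -1], [-3/2, -1]].
W = A⁻¹B = [[-4/3, -1], [-3/2, -1]] · [[6], [-6]] = [[-2], [-3]].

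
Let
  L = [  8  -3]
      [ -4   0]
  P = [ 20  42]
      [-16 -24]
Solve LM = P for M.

L is on the left of M, so left-multiply by L⁻¹: M = L⁻¹P.
L has determinant -12; L⁻¹ = [[0, -1/4], [-1/3, -2/3]].
M = L⁻¹P = [[0, -1/4], [-1/3, -2/3]] · [[20, 42], [-16, -24]] = [[4, 6], [4, 2]].

M = [[4, 6], [4, 2]]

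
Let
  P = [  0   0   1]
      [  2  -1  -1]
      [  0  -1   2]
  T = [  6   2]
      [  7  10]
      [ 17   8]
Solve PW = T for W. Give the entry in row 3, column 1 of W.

6

P is on the left of W, so left-multiply by P⁻¹: W = P⁻¹T.
det P = -2; the adjugate gives P⁻¹ = [[3/2, 1/2, -1/2], [2, 0, -1], [1, 0, 0]].
W = P⁻¹T = [[3/2, 1/2, -1/2], [2, 0, -1], [1, 0, 0]] · [[6, 2], [7, 10], [17, 8]] = [[4, 4], [-5, -4], [6, 2]].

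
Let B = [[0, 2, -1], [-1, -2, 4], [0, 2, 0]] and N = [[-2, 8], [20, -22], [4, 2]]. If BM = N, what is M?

Since B multiplies M on the left, M = B⁻¹N.
det B = 2, so B⁻¹ = [[-4, -1, 3], [0, 0, 1/2], [-1, 0, 1]].
M = B⁻¹N = [[-4, -1, 3], [0, 0, 1/2], [-1, 0, 1]] · [[-2, 8], [20, -22], [4, 2]] = [[0, -4], [2, 1], [6, -6]].

M = [[0, -4], [2, 1], [6, -6]]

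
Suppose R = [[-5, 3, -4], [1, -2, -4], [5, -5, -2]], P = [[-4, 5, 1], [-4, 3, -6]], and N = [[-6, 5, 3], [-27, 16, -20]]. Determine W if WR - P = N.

WR = N + P = [[-10, 10, 4], [-31, 19, -26]].
R is on the right of W, so right-multiply by R⁻¹: W = (N + P)R⁻¹.
det R = 6; the adjugate gives R⁻¹ = [[-8/3, 13/3, -10/3], [-3, 5, -4], [5/6, -5/3, 7/6]].
W = (N + P)R⁻¹ = [[0, 0, -2], [4, 4, -3]].

W = [[0, 0, -2], [4, 4, -3]]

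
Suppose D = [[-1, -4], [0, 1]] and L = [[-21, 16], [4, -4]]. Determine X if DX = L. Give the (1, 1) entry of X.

Left-multiplying both sides by D⁻¹ gives X = D⁻¹L.
D has determinant -1; D⁻¹ = [[-1, -4], [0, 1]].
X = D⁻¹L = [[-1, -4], [0, 1]] · [[-21, 16], [4, -4]] = [[5, 0], [4, -4]].

5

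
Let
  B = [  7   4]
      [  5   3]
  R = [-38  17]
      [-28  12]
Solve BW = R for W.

W = [[-2, 3], [-6, -1]]

Since B multiplies W on the left, W = B⁻¹R.
det B = 1; the adjugate gives B⁻¹ = [[3, -4], [-5, 7]].
W = B⁻¹R = [[3, -4], [-5, 7]] · [[-38, 17], [-28, 12]] = [[-2, 3], [-6, -1]].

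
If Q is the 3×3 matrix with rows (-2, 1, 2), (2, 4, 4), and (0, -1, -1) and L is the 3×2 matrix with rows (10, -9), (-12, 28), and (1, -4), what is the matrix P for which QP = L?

P = [[-4, 6], [-4, 5], [3, -1]]

Since Q multiplies P on the left, P = Q⁻¹L.
det Q = -2; the adjugate gives Q⁻¹ = [[0, 1/2, 2], [-1, -1, -6], [1, 1, 5]].
P = Q⁻¹L = [[0, 1/2, 2], [-1, -1, -6], [1, 1, 5]] · [[10, -9], [-12, 28], [1, -4]] = [[-4, 6], [-4, 5], [3, -1]].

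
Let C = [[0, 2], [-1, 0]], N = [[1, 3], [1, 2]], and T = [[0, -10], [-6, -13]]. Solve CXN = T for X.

X = C⁻¹TN⁻¹ (apply C⁻¹ on the left and N⁻¹ on the right).
C has determinant 2; C⁻¹ = [[0, -1], [1/2, 0]].
N has determinant -1; N⁻¹ = [[-2, 3], [1, -1]].
C⁻¹T = [[6, 13], [0, -5]].
X = (C⁻¹T)N⁻¹ = [[1, 5], [-5, 5]].

X = [[1, 5], [-5, 5]]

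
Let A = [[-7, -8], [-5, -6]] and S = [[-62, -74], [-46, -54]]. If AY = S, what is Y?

Y = [[2, 6], [6, 4]]

Since A multiplies Y on the left, Y = A⁻¹S.
A has determinant 2; A⁻¹ = [[-3, 4], [5/2, -7/2]].
Y = A⁻¹S = [[-3, 4], [5/2, -7/2]] · [[-62, -74], [-46, -54]] = [[2, 6], [6, 4]].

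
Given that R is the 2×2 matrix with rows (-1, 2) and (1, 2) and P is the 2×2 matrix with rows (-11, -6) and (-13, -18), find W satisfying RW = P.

W = [[-1, -6], [-6, -6]]

Since R multiplies W on the left, W = R⁻¹P.
det R = -4; the adjugate gives R⁻¹ = [[-1/2, 1/2], [1/4, 1/4]].
W = R⁻¹P = [[-1/2, 1/2], [1/4, 1/4]] · [[-11, -6], [-13, -18]] = [[-1, -6], [-6, -6]].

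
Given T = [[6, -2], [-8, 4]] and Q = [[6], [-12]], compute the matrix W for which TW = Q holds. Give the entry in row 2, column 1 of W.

Since T multiplies W on the left, W = T⁻¹Q.
T has determinant 8; T⁻¹ = [[1/2, 1/4], [1, 3/4]].
W = T⁻¹Q = [[1/2, 1/4], [1, 3/4]] · [[6], [-12]] = [[0], [-3]].

-3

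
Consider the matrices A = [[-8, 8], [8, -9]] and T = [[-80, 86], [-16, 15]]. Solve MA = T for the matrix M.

M = [[4, -6], [3, 1]]

Since A sits to the right of M, M = TA⁻¹.
det A = 8; the adjugate gives A⁻¹ = [[-9/8, -1], [-1, -1]].
M = TA⁻¹ = [[-80, 86], [-16, 15]] · [[-9/8, -1], [-1, -1]] = [[4, -6], [3, 1]].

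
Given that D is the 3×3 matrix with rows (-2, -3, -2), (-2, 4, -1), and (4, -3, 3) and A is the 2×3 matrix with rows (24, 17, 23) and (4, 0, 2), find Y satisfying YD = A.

Y = [[-5, 5, 6], [-4, -6, -4]]

Since D sits to the right of Y, Y = AD⁻¹.
D has determinant -4; D⁻¹ = [[-9/4, -15/4, -11/4], [-1/2, -1/2, -1/2], [5/2, 9/2, 7/2]].
Y = AD⁻¹ = [[24, 17, 23], [4, 0, 2]] · [[-9/4, -15/4, -11/4], [-1/2, -1/2, -1/2], [5/2, 9/2, 7/2]] = [[-5, 5, 6], [-4, -6, -4]].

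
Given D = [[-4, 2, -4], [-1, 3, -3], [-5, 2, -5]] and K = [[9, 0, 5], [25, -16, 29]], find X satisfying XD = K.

D is on the right of X, so right-multiply by D⁻¹: X = KD⁻¹.
det D = 4; the adjugate gives D⁻¹ = [[-9/4, 1/2, 3/2], [5/2, 0, -2], [13/4, -1/2, -5/2]].
X = KD⁻¹ = [[9, 0, 5], [25, -16, 29]] · [[-9/4, 1/2, 3/2], [5/2, 0, -2], [13/4, -1/2, -5/2]] = [[-4, 2, 1], [-2, -2, -3]].

X = [[-4, 2, 1], [-2, -2, -3]]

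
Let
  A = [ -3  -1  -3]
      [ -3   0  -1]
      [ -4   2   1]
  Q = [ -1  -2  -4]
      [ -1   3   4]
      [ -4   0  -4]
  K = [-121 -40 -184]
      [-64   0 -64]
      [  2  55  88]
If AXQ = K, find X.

Isolating X: multiply by A⁻¹ from the left and Q⁻¹ from the right, so X = A⁻¹KQ⁻¹.
det A = 5, so A⁻¹ = [[2/5, -1, 1/5], [7/5, -3, 6/5], [-6/5, 2, -3/5]].
det Q = 4; the adjugate gives Q⁻¹ = [[-3, -2, 1], [-5, -3, 2], [3, 2, -5/4]].
A⁻¹K = [[16, -5, 8], [25, 10, 40], [16, 15, 40]].
X = (A⁻¹K)Q⁻¹ = [[1, -1, -4], [-5, 0, -5], [-3, 3, -4]].

X = [[1, -1, -4], [-5, 0, -5], [-3, 3, -4]]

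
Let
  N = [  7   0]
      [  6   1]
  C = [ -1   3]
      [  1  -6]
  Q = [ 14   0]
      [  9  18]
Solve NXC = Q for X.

X = [[-4, -2], [0, -3]]

Left-multiply by N⁻¹ and right-multiply by C⁻¹: X = N⁻¹QC⁻¹.
det N = 7, so N⁻¹ = [[1/7, 0], [-6/7, 1]].
det C = 3, so C⁻¹ = [[-2, -1], [-1/3, -1/3]].
N⁻¹Q = [[2, 0], [-3, 18]].
X = (N⁻¹Q)C⁻¹ = [[-4, -2], [0, -3]].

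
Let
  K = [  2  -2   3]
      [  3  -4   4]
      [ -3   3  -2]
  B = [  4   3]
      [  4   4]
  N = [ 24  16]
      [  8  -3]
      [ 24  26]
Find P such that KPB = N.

P = [[-3, 1], [-1, 5], [4, 2]]

Isolating P: multiply by K⁻¹ from the left and B⁻¹ from the right, so P = K⁻¹NB⁻¹.
det K = -5; the adjugate gives K⁻¹ = [[4/5, -1, -4/5], [6/5, -1, -1/5], [3/5, 0, 2/5]].
B has determinant 4; B⁻¹ = [[1, -3/4], [-1, 1]].
K⁻¹N = [[-8, -5], [16, 17], [24, 20]].
P = (K⁻¹N)B⁻¹ = [[-3, 1], [-1, 5], [4, 2]].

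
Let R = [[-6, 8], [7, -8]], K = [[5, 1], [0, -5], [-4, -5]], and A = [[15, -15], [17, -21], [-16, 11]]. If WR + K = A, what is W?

WR = A − K = [[10, -16], [17, -16], [-12, 16]].
R is on the right of W, so right-multiply by R⁻¹: W = (A − K)R⁻¹.
det R = -8; the adjugate gives R⁻¹ = [[1, 1], [7/8, 3/4]].
W = (A − K)R⁻¹ = [[-4, -2], [3, 5], [2, 0]].

W = [[-4, -2], [3, 5], [2, 0]]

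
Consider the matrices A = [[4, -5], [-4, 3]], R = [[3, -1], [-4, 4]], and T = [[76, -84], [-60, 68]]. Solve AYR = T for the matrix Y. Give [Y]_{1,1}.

Y = A⁻¹TR⁻¹ (apply A⁻¹ on the left and R⁻¹ on the right).
det A = -8; the adjugate gives A⁻¹ = [[-3/8, -5/8], [-1/2, -1/2]].
det R = 8; the adjugate gives R⁻¹ = [[1/2, 1/8], [1/2, 3/8]].
A⁻¹T = [[9, -11], [-8, 8]].
Y = (A⁻¹T)R⁻¹ = [[-1, -3], [0, 2]].

-1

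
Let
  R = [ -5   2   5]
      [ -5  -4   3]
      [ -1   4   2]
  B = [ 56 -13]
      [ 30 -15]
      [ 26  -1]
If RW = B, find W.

W = [[-6, 1], [3, 1], [4, -2]]

Since R multiplies W on the left, W = R⁻¹B.
R has determinant -6; R⁻¹ = [[10/3, -8/3, -13/3], [-7/6, 5/6, 5/3], [4, -3, -5]].
W = R⁻¹B = [[10/3, -8/3, -13/3], [-7/6, 5/6, 5/3], [4, -3, -5]] · [[56, -13], [30, -15], [26, -1]] = [[-6, 1], [3, 1], [4, -2]].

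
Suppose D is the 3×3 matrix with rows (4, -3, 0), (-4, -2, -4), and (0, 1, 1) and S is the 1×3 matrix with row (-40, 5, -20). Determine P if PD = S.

P = [[-5, 5, 0]]

Since D sits to the right of P, P = SD⁻¹.
det D = -4; the adjugate gives D⁻¹ = [[-1/2, -3/4, -3], [-1, -1, -4], [1, 1, 5]].
P = SD⁻¹ = [[-40, 5, -20]] · [[-1/2, -3/4, -3], [-1, -1, -4], [1, 1, 5]] = [[-5, 5, 0]].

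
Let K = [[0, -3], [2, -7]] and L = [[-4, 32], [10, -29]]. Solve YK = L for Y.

Since K sits to the right of Y, Y = LK⁻¹.
det K = 6, so K⁻¹ = [[-7/6, 1/2], [-1/3, 0]].
Y = LK⁻¹ = [[-4, 32], [10, -29]] · [[-7/6, 1/2], [-1/3, 0]] = [[-6, -2], [-2, 5]].

Y = [[-6, -2], [-2, 5]]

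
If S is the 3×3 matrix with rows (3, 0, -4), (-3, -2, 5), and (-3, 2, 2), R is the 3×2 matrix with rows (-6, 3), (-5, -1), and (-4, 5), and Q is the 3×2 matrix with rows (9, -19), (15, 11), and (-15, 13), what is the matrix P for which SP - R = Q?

P = [[5, 0], [-5, 5], [3, 4]]

SP = Q + R = [[3, -16], [10, 10], [-19, 18]].
Left-multiplying both sides by S⁻¹ gives P = S⁻¹(Q + R).
S has determinant 6; S⁻¹ = [[-7/3, -4/3, -4/3], [-3/2, -1, -1/2], [-2, -1, -1]].
P = S⁻¹(Q + R) = [[5, 0], [-5, 5], [3, 4]].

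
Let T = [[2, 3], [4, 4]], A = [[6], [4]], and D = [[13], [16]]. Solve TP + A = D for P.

P = [[2], [1]]

TP = D − A = [[7], [12]].
T is on the left of P, so left-multiply by T⁻¹: P = T⁻¹(D − A).
det T = -4, so T⁻¹ = [[-1, 3/4], [1, -1/2]].
P = T⁻¹(D − A) = [[2], [1]].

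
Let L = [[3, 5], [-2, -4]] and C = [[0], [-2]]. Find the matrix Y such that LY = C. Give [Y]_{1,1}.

L is on the left of Y, so left-multiply by L⁻¹: Y = L⁻¹C.
det L = -2, so L⁻¹ = [[2, 5/2], [-1, -3/2]].
Y = L⁻¹C = [[2, 5/2], [-1, -3/2]] · [[0], [-2]] = [[-5], [3]].

-5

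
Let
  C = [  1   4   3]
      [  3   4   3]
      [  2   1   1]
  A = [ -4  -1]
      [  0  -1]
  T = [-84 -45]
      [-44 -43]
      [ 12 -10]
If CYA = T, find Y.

Y = C⁻¹TA⁻¹ (apply C⁻¹ on the left and A⁻¹ on the right).
det C = -2, so C⁻¹ = [[-1/2, 1/2, 0], [-3/2, 5/2, -3], [5/2, -7/2, 4]].
A has determinant 4; A⁻¹ = [[-1/4, 1/4], [0, -1]].
C⁻¹T = [[20, 1], [-20, -10], [-8, -2]].
Y = (C⁻¹T)A⁻¹ = [[-5, 4], [5, 5], [2, 0]].

Y = [[-5, 4], [5, 5], [2, 0]]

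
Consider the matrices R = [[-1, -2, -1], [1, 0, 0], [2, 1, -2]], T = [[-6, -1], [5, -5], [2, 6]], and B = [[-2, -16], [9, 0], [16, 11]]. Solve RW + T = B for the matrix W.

W = [[4, 5], [-2, 3], [-4, 4]]

RW = B − T = [[4, -15], [4, 5], [14, 5]].
Left-multiplying both sides by R⁻¹ gives W = R⁻¹(B − T).
R has determinant -5; R⁻¹ = [[0, 1, 0], [-2/5, -4/5, 1/5], [-1/5, 3/5, -2/5]].
W = R⁻¹(B − T) = [[4, 5], [-2, 3], [-4, 4]].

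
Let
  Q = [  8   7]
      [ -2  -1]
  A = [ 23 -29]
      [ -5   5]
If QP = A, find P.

Left-multiplying both sides by Q⁻¹ gives P = Q⁻¹A.
det Q = 6; the adjugate gives Q⁻¹ = [[-1/6, -7/6], [1/3, 4/3]].
P = Q⁻¹A = [[-1/6, -7/6], [1/3, 4/3]] · [[23, -29], [-5, 5]] = [[2, -1], [1, -3]].

P = [[2, -1], [1, -3]]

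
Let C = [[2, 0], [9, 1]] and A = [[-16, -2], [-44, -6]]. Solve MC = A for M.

Since C sits to the right of M, M = AC⁻¹.
det C = 2, so C⁻¹ = [[1/2, 0], [-9/2, 1]].
M = AC⁻¹ = [[-16, -2], [-44, -6]] · [[1/2, 0], [-9/2, 1]] = [[1, -2], [5, -6]].

M = [[1, -2], [5, -6]]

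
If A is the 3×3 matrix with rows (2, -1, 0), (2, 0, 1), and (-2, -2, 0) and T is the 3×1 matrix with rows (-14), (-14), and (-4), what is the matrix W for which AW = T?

W = [[-4], [6], [-6]]

Since A multiplies W on the left, W = A⁻¹T.
det A = 6; the adjugate gives A⁻¹ = [[1/3, 0, -1/6], [-1/3, 0, -1/3], [-2/3, 1, 1/3]].
W = A⁻¹T = [[1/3, 0, -1/6], [-1/3, 0, -1/3], [-2/3, 1, 1/3]] · [[-14], [-14], [-4]] = [[-4], [6], [-6]].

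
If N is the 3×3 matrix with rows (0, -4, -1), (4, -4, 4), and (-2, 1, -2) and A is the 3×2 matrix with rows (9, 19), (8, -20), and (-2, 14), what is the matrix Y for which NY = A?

Y = [[1, -6], [-2, -4], [-1, -3]]

Since N multiplies Y on the left, Y = N⁻¹A.
det N = 4; the adjugate gives N⁻¹ = [[1, -9/4, -5], [0, -1/2, -1], [-1, 2, 4]].
Y = N⁻¹A = [[1, -9/4, -5], [0, -1/2, -1], [-1, 2, 4]] · [[9, 19], [8, -20], [-2, 14]] = [[1, -6], [-2, -4], [-1, -3]].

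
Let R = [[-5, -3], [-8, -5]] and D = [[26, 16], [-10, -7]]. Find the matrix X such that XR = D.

X = [[-2, -2], [-6, 5]]

Since R sits to the right of X, X = DR⁻¹.
R has determinant 1; R⁻¹ = [[-5, 3], [8, -5]].
X = DR⁻¹ = [[26, 16], [-10, -7]] · [[-5, 3], [8, -5]] = [[-2, -2], [-6, 5]].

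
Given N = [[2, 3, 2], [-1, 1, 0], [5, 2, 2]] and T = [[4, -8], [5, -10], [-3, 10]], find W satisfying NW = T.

W = [[-1, 4], [4, -6], [-3, 1]]

Left-multiplying both sides by N⁻¹ gives W = N⁻¹T.
det N = -4, so N⁻¹ = [[-1/2, 1/2, 1/2], [-1/2, 3/2, 1/2], [7/4, -11/4, -5/4]].
W = N⁻¹T = [[-1/2, 1/2, 1/2], [-1/2, 3/2, 1/2], [7/4, -11/4, -5/4]] · [[4, -8], [5, -10], [-3, 10]] = [[-1, 4], [4, -6], [-3, 1]].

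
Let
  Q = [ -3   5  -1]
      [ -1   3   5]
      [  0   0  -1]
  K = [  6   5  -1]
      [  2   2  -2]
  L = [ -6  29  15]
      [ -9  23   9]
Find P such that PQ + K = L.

PQ = L − K = [[-12, 24, 16], [-11, 21, 11]].
Q is on the right of P, so right-multiply by Q⁻¹: P = (L − K)Q⁻¹.
Q has determinant 4; Q⁻¹ = [[-3/4, 5/4, 7], [-1/4, 3/4, 4], [0, 0, -1]].
P = (L − K)Q⁻¹ = [[3, 3, -4], [3, 2, -4]].

P = [[3, 3, -4], [3, 2, -4]]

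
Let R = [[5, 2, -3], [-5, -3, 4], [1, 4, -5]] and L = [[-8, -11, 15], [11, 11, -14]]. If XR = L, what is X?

X = [[-4, -3, -3], [-1, -3, 1]]

Since R sits to the right of X, X = LR⁻¹.
det R = 4; the adjugate gives R⁻¹ = [[-1/4, -1/2, -1/4], [-21/4, -11/2, -5/4], [-17/4, -9/2, -5/4]].
X = LR⁻¹ = [[-8, -11, 15], [11, 11, -14]] · [[-1/4, -1/2, -1/4], [-21/4, -11/2, -5/4], [-17/4, -9/2, -5/4]] = [[-4, -3, -3], [-1, -3, 1]].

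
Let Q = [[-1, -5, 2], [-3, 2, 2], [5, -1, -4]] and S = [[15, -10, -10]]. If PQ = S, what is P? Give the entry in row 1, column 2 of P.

Since Q sits to the right of P, P = SQ⁻¹.
det Q = 2; the adjugate gives Q⁻¹ = [[-3, -11, -7], [-1, -3, -2], [-7/2, -13, -17/2]].
P = SQ⁻¹ = [[15, -10, -10]] · [[-3, -11, -7], [-1, -3, -2], [-7/2, -13, -17/2]] = [[0, -5, 0]].

-5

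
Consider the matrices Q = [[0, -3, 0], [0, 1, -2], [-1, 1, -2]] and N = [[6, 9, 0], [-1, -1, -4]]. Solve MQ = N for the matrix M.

M = [[-3, 6, -6], [1, 1, 1]]

Right-multiplying both sides by Q⁻¹ gives M = NQ⁻¹.
det Q = -6; the adjugate gives Q⁻¹ = [[0, 1, -1], [-1/3, 0, 0], [-1/6, -1/2, 0]].
M = NQ⁻¹ = [[6, 9, 0], [-1, -1, -4]] · [[0, 1, -1], [-1/3, 0, 0], [-1/6, -1/2, 0]] = [[-3, 6, -6], [1, 1, 1]].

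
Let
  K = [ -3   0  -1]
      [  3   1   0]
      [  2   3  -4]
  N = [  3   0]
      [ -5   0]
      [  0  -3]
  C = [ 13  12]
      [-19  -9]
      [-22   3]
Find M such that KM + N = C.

M = [[-4, -3], [-2, 0], [2, -3]]

KM = C − N = [[10, 12], [-14, -9], [-22, 6]].
Left-multiplying both sides by K⁻¹ gives M = K⁻¹(C − N).
det K = 5; the adjugate gives K⁻¹ = [[-4/5, -3/5, 1/5], [12/5, 14/5, -3/5], [7/5, 9/5, -3/5]].
M = K⁻¹(C − N) = [[-4, -3], [-2, 0], [2, -3]].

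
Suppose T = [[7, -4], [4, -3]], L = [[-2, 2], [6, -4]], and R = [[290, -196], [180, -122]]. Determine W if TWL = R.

W = [[0, 5], [1, -3]]

Isolating W: multiply by T⁻¹ from the left and L⁻¹ from the right, so W = T⁻¹RL⁻¹.
T has determinant -5; T⁻¹ = [[3/5, -4/5], [4/5, -7/5]].
det L = -4; the adjugate gives L⁻¹ = [[1, 1/2], [3/2, 1/2]].
T⁻¹R = [[30, -20], [-20, 14]].
W = (T⁻¹R)L⁻¹ = [[0, 5], [1, -3]].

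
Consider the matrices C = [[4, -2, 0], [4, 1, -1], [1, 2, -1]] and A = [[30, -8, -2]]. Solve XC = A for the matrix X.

Right-multiplying both sides by C⁻¹ gives X = AC⁻¹.
C has determinant -2; C⁻¹ = [[-1/2, 1, -1], [-3/2, 2, -2], [-7/2, 5, -6]].
X = AC⁻¹ = [[30, -8, -2]] · [[-1/2, 1, -1], [-3/2, 2, -2], [-7/2, 5, -6]] = [[4, 4, -2]].

X = [[4, 4, -2]]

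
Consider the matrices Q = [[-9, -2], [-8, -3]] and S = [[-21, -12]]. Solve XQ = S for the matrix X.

Right-multiplying both sides by Q⁻¹ gives X = SQ⁻¹.
Q has determinant 11; Q⁻¹ = [[-3/11, 2/11], [8/11, -9/11]].
X = SQ⁻¹ = [[-21, -12]] · [[-3/11, 2/11], [8/11, -9/11]] = [[-3, 6]].

X = [[-3, 6]]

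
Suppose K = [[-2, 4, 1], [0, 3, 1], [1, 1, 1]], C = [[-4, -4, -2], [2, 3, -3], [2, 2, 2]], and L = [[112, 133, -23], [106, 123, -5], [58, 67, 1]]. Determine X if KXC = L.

X = [[-1, 0, 4], [-4, 4, 3], [-1, 5, 1]]

Left-multiply by K⁻¹ and right-multiply by C⁻¹: X = K⁻¹LC⁻¹.
K has determinant -3; K⁻¹ = [[-2/3, 1, -1/3], [-1/3, 1, -2/3], [1, -2, 2]].
C has determinant -4; C⁻¹ = [[-3, -1, -9/2], [5/2, 1, 4], [1/2, 0, 1]].
K⁻¹L = [[12, 12, 10], [30, 34, 2], [16, 21, -11]].
X = (K⁻¹L)C⁻¹ = [[-1, 0, 4], [-4, 4, 3], [-1, 5, 1]].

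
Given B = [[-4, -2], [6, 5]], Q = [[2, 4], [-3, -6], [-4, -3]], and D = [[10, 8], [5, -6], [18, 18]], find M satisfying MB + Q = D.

M = [[-2, 0], [-5, -2], [2, 5]]

MB = D − Q = [[8, 4], [8, 0], [22, 21]].
Right-multiplying both sides by B⁻¹ gives M = (D − Q)B⁻¹.
B has determinant -8; B⁻¹ = [[-5/8, -1/4], [3/4, 1/2]].
M = (D − Q)B⁻¹ = [[-2, 0], [-5, -2], [2, 5]].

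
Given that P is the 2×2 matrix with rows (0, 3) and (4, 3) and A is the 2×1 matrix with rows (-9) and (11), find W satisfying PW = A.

W = [[5], [-3]]

Since P multiplies W on the left, W = P⁻¹A.
det P = -12, so P⁻¹ = [[-1/4, 1/4], [1/3, 0]].
W = P⁻¹A = [[-1/4, 1/4], [1/3, 0]] · [[-9], [11]] = [[5], [-3]].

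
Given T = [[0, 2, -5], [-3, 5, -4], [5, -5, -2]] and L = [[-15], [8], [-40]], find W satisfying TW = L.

Left-multiplying both sides by T⁻¹ gives W = T⁻¹L.
det T = -2, so T⁻¹ = [[15, -29/2, -17/2], [13, -25/2, -15/2], [5, -5, -3]].
W = T⁻¹L = [[15, -29/2, -17/2], [13, -25/2, -15/2], [5, -5, -3]] · [[-15], [8], [-40]] = [[-1], [5], [5]].

W = [[-1], [5], [5]]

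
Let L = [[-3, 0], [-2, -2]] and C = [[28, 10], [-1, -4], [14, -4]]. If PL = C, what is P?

P = [[-6, -5], [-1, 2], [-6, 2]]

L is on the right of P, so right-multiply by L⁻¹: P = CL⁻¹.
det L = 6, so L⁻¹ = [[-1/3, 0], [1/3, -1/2]].
P = CL⁻¹ = [[28, 10], [-1, -4], [14, -4]] · [[-1/3, 0], [1/3, -1/2]] = [[-6, -5], [-1, 2], [-6, 2]].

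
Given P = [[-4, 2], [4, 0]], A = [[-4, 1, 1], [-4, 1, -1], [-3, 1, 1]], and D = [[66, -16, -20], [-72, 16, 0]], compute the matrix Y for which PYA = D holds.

Y = [[4, 2, -2], [-2, 5, -3]]

Left-multiply by P⁻¹ and right-multiply by A⁻¹: Y = P⁻¹DA⁻¹.
P has determinant -8; P⁻¹ = [[0, 1/4], [1/2, 1/2]].
det A = -2, so A⁻¹ = [[-1, 0, 1], [-7/2, 1/2, 4], [1/2, -1/2, 0]].
P⁻¹D = [[-18, 4, 0], [-3, 0, -10]].
Y = (P⁻¹D)A⁻¹ = [[4, 2, -2], [-2, 5, -3]].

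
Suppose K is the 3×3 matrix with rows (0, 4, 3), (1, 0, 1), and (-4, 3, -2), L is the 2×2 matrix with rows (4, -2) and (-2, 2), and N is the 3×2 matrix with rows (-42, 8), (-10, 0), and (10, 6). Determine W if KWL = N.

Left-multiply by K⁻¹ and right-multiply by L⁻¹: W = K⁻¹NL⁻¹.
K has determinant 1; K⁻¹ = [[-3, 17, 4], [-2, 12, 3], [3, -16, -4]].
L has determinant 4; L⁻¹ = [[1/2, 1/2], [1/2, 1]].
K⁻¹N = [[-4, 0], [-6, 2], [-6, 0]].
W = (K⁻¹N)L⁻¹ = [[-2, -2], [-2, -1], [-3, -3]].

W = [[-2, -2], [-2, -1], [-3, -3]]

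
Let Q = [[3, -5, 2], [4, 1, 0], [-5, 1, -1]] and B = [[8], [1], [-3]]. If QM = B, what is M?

M = [[1], [-3], [-5]]

Q is on the left of M, so left-multiply by Q⁻¹: M = Q⁻¹B.
Q has determinant -5; Q⁻¹ = [[1/5, 3/5, 2/5], [-4/5, -7/5, -8/5], [-9/5, -22/5, -23/5]].
M = Q⁻¹B = [[1/5, 3/5, 2/5], [-4/5, -7/5, -8/5], [-9/5, -22/5, -23/5]] · [[8], [1], [-3]] = [[1], [-3], [-5]].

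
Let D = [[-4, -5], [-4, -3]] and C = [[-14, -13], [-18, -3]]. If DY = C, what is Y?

Since D multiplies Y on the left, Y = D⁻¹C.
det D = -8; the adjugate gives D⁻¹ = [[3/8, -5/8], [-1/2, 1/2]].
Y = D⁻¹C = [[3/8, -5/8], [-1/2, 1/2]] · [[-14, -13], [-18, -3]] = [[6, -3], [-2, 5]].

Y = [[6, -3], [-2, 5]]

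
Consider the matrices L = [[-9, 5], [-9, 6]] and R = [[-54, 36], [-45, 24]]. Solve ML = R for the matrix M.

Right-multiplying both sides by L⁻¹ gives M = RL⁻¹.
L has determinant -9; L⁻¹ = [[-2/3, 5/9], [-1, 1]].
M = RL⁻¹ = [[-54, 36], [-45, 24]] · [[-2/3, 5/9], [-1, 1]] = [[0, 6], [6, -1]].

M = [[0, 6], [6, -1]]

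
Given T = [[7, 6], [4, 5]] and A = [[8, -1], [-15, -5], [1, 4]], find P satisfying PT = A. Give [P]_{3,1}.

Since T sits to the right of P, P = AT⁻¹.
det T = 11, so T⁻¹ = [[5/11, -6/11], [-4/11, 7/11]].
P = AT⁻¹ = [[8, -1], [-15, -5], [1, 4]] · [[5/11, -6/11], [-4/11, 7/11]] = [[4, -5], [-5, 5], [-1, 2]].

-1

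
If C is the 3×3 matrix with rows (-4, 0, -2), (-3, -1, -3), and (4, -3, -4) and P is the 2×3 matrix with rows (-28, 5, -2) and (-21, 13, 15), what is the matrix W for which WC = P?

Since C sits to the right of W, W = PC⁻¹.
det C = -6, so C⁻¹ = [[5/6, -1, 1/3], [4, -4, 1], [-13/6, 2, -2/3]].
W = PC⁻¹ = [[-28, 5, -2], [-21, 13, 15]] · [[5/6, -1, 1/3], [4, -4, 1], [-13/6, 2, -2/3]] = [[1, 4, -3], [2, -1, -4]].

W = [[1, 4, -3], [2, -1, -4]]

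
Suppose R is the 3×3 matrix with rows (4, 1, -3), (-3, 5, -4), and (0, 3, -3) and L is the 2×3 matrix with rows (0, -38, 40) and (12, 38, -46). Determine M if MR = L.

M = [[-3, -4, -5], [6, 4, 4]]

R is on the right of M, so right-multiply by R⁻¹: M = LR⁻¹.
det R = 6, so R⁻¹ = [[-1/2, -1, 11/6], [-3/2, -2, 25/6], [-3/2, -2, 23/6]].
M = LR⁻¹ = [[0, -38, 40], [12, 38, -46]] · [[-1/2, -1, 11/6], [-3/2, -2, 25/6], [-3/2, -2, 23/6]] = [[-3, -4, -5], [6, 4, 4]].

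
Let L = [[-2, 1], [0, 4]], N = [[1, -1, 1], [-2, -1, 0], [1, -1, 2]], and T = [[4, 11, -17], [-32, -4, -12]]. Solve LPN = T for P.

P = [[-3, 4, 5], [-1, 3, -1]]

P = L⁻¹TN⁻¹ (apply L⁻¹ on the left and N⁻¹ on the right).
L has determinant -8; L⁻¹ = [[-1/2, 1/8], [0, 1/4]].
det N = -3, so N⁻¹ = [[2/3, -1/3, -1/3], [-4/3, -1/3, 2/3], [-1, 0, 1]].
L⁻¹T = [[-6, -6, 7], [-8, -1, -3]].
P = (L⁻¹T)N⁻¹ = [[-3, 4, 5], [-1, 3, -1]].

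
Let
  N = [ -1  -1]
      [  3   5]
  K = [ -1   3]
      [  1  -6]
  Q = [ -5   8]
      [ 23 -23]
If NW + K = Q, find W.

W = [[-1, -4], [5, -1]]

NW = Q − K = [[-4, 5], [22, -17]].
Left-multiplying both sides by N⁻¹ gives W = N⁻¹(Q − K).
det N = -2, so N⁻¹ = [[-5/2, -1/2], [3/2, 1/2]].
W = N⁻¹(Q − K) = [[-1, -4], [5, -1]].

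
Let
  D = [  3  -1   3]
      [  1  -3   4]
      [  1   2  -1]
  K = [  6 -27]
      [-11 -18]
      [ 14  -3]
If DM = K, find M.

M = [[3, -6], [6, 0], [1, -3]]

Since D multiplies M on the left, M = D⁻¹K.
D has determinant -5; D⁻¹ = [[1, -1, -1], [-1, 6/5, 9/5], [-1, 7/5, 8/5]].
M = D⁻¹K = [[1, -1, -1], [-1, 6/5, 9/5], [-1, 7/5, 8/5]] · [[6, -27], [-11, -18], [14, -3]] = [[3, -6], [6, 0], [1, -3]].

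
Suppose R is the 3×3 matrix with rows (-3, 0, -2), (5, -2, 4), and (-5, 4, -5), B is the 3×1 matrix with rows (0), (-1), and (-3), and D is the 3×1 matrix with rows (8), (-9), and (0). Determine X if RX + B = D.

RX = D − B = [[8], [-8], [3]].
Since R multiplies X on the left, X = R⁻¹(D − B).
det R = -2, so R⁻¹ = [[3, 4, 2], [-5/2, -5/2, -1], [-5, -6, -3]].
X = R⁻¹(D − B) = [[-2], [-3], [-1]].

X = [[-2], [-3], [-1]]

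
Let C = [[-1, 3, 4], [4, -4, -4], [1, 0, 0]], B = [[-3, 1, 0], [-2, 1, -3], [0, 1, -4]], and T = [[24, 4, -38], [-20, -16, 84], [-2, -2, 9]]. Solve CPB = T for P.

P = [[0, 1, -3], [0, 5, 1], [-1, -5, 2]]

P = C⁻¹TB⁻¹ (apply C⁻¹ on the left and B⁻¹ on the right).
det C = 4, so C⁻¹ = [[0, 0, 1], [-1, -1, 3], [1, 3/4, -2]].
B has determinant -5; B⁻¹ = [[1/5, -4/5, 3/5], [8/5, -12/5, 9/5], [2/5, -3/5, 1/5]].
C⁻¹T = [[-2, -2, 9], [-10, 6, -19], [13, -4, 7]].
P = (C⁻¹T)B⁻¹ = [[0, 1, -3], [0, 5, 1], [-1, -5, 2]].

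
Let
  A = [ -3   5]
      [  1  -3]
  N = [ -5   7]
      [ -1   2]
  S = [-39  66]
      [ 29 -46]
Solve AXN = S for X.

X = A⁻¹SN⁻¹ (apply A⁻¹ on the left and N⁻¹ on the right).
det A = 4, so A⁻¹ = [[-3/4, -5/4], [-1/4, -3/4]].
det N = -3, so N⁻¹ = [[-2/3, 7/3], [-1/3, 5/3]].
A⁻¹S = [[-7, 8], [-12, 18]].
X = (A⁻¹S)N⁻¹ = [[2, -3], [2, 2]].

X = [[2, -3], [2, 2]]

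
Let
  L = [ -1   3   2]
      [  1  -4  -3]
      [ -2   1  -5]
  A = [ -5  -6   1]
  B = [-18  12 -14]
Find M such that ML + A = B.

ML = B − A = [[-13, 18, -15]].
Since L sits to the right of M, M = (B − A)L⁻¹.
L has determinant -4; L⁻¹ = [[-23/4, -17/4, 1/4], [-11/4, -9/4, 1/4], [7/4, 5/4, -1/4]].
M = (B − A)L⁻¹ = [[-1, -4, 5]].

M = [[-1, -4, 5]]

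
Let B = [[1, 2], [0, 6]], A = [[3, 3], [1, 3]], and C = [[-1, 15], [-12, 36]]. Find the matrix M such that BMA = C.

M = [[1, 0], [-2, 4]]

M = B⁻¹CA⁻¹ (apply B⁻¹ on the left and A⁻¹ on the right).
det B = 6, so B⁻¹ = [[1, -1/3], [0, 1/6]].
det A = 6; the adjugate gives A⁻¹ = [[1/2, -1/2], [-1/6, 1/2]].
B⁻¹C = [[3, 3], [-2, 6]].
M = (B⁻¹C)A⁻¹ = [[1, 0], [-2, 4]].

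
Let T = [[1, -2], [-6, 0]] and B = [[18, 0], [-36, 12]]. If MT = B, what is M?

Since T sits to the right of M, M = BT⁻¹.
det T = -12; the adjugate gives T⁻¹ = [[0, -1/6], [-1/2, -1/12]].
M = BT⁻¹ = [[18, 0], [-36, 12]] · [[0, -1/6], [-1/2, -1/12]] = [[0, -3], [-6, 5]].

M = [[0, -3], [-6, 5]]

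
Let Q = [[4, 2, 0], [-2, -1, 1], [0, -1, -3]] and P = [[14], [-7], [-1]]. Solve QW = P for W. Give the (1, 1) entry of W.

3

Left-multiplying both sides by Q⁻¹ gives W = Q⁻¹P.
det Q = 4, so Q⁻¹ = [[1, 3/2, 1/2], [-3/2, -3, -1], [1/2, 1, 0]].
W = Q⁻¹P = [[1, 3/2, 1/2], [-3/2, -3, -1], [1/2, 1, 0]] · [[14], [-7], [-1]] = [[3], [1], [0]].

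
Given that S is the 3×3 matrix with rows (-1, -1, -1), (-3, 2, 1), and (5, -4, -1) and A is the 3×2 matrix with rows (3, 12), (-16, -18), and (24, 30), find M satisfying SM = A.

S is on the left of M, so left-multiply by S⁻¹: M = S⁻¹A.
det S = -6; the adjugate gives S⁻¹ = [[-1/3, -1/2, -1/6], [-1/3, -1, -2/3], [-1/3, 3/2, 5/6]].
M = S⁻¹A = [[-1/3, -1/2, -1/6], [-1/3, -1, -2/3], [-1/3, 3/2, 5/6]] · [[3, 12], [-16, -18], [24, 30]] = [[3, 0], [-1, -6], [-5, -6]].

M = [[3, 0], [-1, -6], [-5, -6]]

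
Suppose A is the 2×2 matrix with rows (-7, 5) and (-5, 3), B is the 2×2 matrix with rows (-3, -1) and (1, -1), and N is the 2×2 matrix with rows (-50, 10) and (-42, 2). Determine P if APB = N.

P = [[-5, 0], [-5, -4]]

P = A⁻¹NB⁻¹ (apply A⁻¹ on the left and B⁻¹ on the right).
A has determinant 4; A⁻¹ = [[3/4, -5/4], [5/4, -7/4]].
B has determinant 4; B⁻¹ = [[-1/4, 1/4], [-1/4, -3/4]].
A⁻¹N = [[15, 5], [11, 9]].
P = (A⁻¹N)B⁻¹ = [[-5, 0], [-5, -4]].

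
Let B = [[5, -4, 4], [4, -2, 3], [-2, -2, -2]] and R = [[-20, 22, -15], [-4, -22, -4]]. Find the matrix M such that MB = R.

Since B sits to the right of M, M = RB⁻¹.
det B = -6, so B⁻¹ = [[-5/3, 8/3, 2/3], [-1/3, 1/3, -1/6], [2, -3, -1]].
M = RB⁻¹ = [[-20, 22, -15], [-4, -22, -4]] · [[-5/3, 8/3, 2/3], [-1/3, 1/3, -1/6], [2, -3, -1]] = [[-4, -1, -2], [6, -6, 5]].

M = [[-4, -1, -2], [6, -6, 5]]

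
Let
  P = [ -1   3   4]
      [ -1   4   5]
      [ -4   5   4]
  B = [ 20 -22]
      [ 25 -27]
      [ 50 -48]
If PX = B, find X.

X = [[-6, 6], [6, -4], [-1, -1]]

Left-multiplying both sides by P⁻¹ gives X = P⁻¹B.
det P = 5; the adjugate gives P⁻¹ = [[-9/5, 8/5, -1/5], [-16/5, 12/5, 1/5], [11/5, -7/5, -1/5]].
X = P⁻¹B = [[-9/5, 8/5, -1/5], [-16/5, 12/5, 1/5], [11/5, -7/5, -1/5]] · [[20, -22], [25, -27], [50, -48]] = [[-6, 6], [6, -4], [-1, -1]].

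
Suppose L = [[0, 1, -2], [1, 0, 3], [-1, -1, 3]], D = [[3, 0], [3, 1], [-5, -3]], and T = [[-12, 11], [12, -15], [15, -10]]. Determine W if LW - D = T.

LW = T + D = [[-9, 11], [15, -14], [10, -13]].
Since L multiplies W on the left, W = L⁻¹(T + D).
det L = -4, so L⁻¹ = [[-3/4, 1/4, -3/4], [3/2, 1/2, 1/2], [1/4, 1/4, 1/4]].
W = L⁻¹(T + D) = [[3, -2], [-1, 3], [4, -4]].

W = [[3, -2], [-1, 3], [4, -4]]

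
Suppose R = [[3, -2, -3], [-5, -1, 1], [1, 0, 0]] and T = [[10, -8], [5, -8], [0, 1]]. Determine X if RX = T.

X = [[0, 1], [-5, 4], [0, 1]]

Since R multiplies X on the left, X = R⁻¹T.
det R = -5, so R⁻¹ = [[0, 0, 1], [-1/5, -3/5, -12/5], [-1/5, 2/5, 13/5]].
X = R⁻¹T = [[0, 0, 1], [-1/5, -3/5, -12/5], [-1/5, 2/5, 13/5]] · [[10, -8], [5, -8], [0, 1]] = [[0, 1], [-5, 4], [0, 1]].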